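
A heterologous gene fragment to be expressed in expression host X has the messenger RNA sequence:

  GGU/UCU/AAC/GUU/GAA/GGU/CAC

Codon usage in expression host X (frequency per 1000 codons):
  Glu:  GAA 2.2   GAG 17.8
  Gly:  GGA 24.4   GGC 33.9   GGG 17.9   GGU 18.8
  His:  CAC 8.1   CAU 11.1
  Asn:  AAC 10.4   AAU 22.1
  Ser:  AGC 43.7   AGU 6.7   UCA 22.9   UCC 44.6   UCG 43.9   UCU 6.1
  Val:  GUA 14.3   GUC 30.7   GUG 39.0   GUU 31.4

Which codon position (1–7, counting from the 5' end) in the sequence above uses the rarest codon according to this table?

Codon 1 GGU (Gly): 18.8 per 1000.
Codon 2 UCU (Ser): 6.1 per 1000.
Codon 3 AAC (Asn): 10.4 per 1000.
Codon 4 GUU (Val): 31.4 per 1000.
Codon 5 GAA (Glu): 2.2 per 1000.
Codon 6 GGU (Gly): 18.8 per 1000.
Codon 7 CAC (His): 8.1 per 1000.
Lowest frequency is 2.2 at codon 5.

5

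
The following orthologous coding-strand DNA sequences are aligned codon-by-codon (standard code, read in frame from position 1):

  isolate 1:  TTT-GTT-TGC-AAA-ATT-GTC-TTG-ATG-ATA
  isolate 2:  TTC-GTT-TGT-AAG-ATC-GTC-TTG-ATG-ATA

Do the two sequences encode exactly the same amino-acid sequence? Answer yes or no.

Codon 1: TTT Phe / TTC Phe — synonymous.
Codon 2: GTT Val / GTT Val — identical.
Codon 3: TGC Cys / TGT Cys — synonymous.
Codon 4: AAA Lys / AAG Lys — synonymous.
Codon 5: ATT Ile / ATC Ile — synonymous.
Codon 6: GTC Val / GTC Val — identical.
Codon 7: TTG Leu / TTG Leu — identical.
Codon 8: ATG Met / ATG Met — identical.
Codon 9: ATA Ile / ATA Ile — identical.
Nonsynonymous differences: 0 → same protein.

yes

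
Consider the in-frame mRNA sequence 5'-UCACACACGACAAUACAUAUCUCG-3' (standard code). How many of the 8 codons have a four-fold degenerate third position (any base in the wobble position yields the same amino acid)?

4

Codon 1 UCA (Ser): third position 4-fold.
Codon 2 CAC (His): third position 2-fold.
Codon 3 ACG (Thr): third position 4-fold.
Codon 4 ACA (Thr): third position 4-fold.
Codon 5 AUA (Ile): third position 3-fold.
Codon 6 CAU (His): third position 2-fold.
Codon 7 AUC (Ile): third position 3-fold.
Codon 8 UCG (Ser): third position 4-fold.
Four-fold degenerate third positions: 4.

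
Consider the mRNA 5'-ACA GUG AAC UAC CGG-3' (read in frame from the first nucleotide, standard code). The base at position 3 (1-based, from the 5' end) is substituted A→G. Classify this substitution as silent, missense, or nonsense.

Position 3 falls in codon 1: ACA → Thr.
After the substitution the codon is ACG → Thr.
Both encode Thr, so the change is synonymous.

silent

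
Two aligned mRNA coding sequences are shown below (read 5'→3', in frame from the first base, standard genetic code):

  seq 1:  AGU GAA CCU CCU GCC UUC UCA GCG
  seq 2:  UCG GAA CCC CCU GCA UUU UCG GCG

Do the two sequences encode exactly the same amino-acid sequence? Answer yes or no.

yes

Codon 1: AGU Ser / UCG Ser — synonymous.
Codon 2: GAA Glu / GAA Glu — identical.
Codon 3: CCU Pro / CCC Pro — synonymous.
Codon 4: CCU Pro / CCU Pro — identical.
Codon 5: GCC Ala / GCA Ala — synonymous.
Codon 6: UUC Phe / UUU Phe — synonymous.
Codon 7: UCA Ser / UCG Ser — synonymous.
Codon 8: GCG Ala / GCG Ala — identical.
Nonsynonymous differences: 0 → same protein.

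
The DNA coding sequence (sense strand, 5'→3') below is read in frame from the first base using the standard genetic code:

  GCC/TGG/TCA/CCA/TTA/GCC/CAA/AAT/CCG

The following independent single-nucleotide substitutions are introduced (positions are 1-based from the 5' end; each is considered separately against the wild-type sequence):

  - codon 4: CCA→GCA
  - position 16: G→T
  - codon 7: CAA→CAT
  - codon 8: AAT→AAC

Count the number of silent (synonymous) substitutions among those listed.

Codon 4: CCA (Pro) → GCA (Ala) — missense.
Codon 6: GCC (Ala) → TCC (Ser) — missense.
Codon 7: CAA (Gln) → CAT (His) — missense.
Codon 8: AAT (Asn) → AAC (Asn) — synonymous.
Synonymous: 1 of 4.

1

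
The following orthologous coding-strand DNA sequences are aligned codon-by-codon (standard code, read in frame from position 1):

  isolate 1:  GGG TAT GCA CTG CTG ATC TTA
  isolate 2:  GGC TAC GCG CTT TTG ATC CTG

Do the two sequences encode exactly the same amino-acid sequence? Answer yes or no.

yes

Codon 1: GGG Gly / GGC Gly — synonymous.
Codon 2: TAT Tyr / TAC Tyr — synonymous.
Codon 3: GCA Ala / GCG Ala — synonymous.
Codon 4: CTG Leu / CTT Leu — synonymous.
Codon 5: CTG Leu / TTG Leu — synonymous.
Codon 6: ATC Ile / ATC Ile — identical.
Codon 7: TTA Leu / CTG Leu — synonymous.
Nonsynonymous differences: 0 → same protein.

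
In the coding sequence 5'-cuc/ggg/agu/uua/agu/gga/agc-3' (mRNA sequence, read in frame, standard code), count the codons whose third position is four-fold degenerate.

3

Codon 1 CUC (Leu): third position 4-fold.
Codon 2 GGG (Gly): third position 4-fold.
Codon 3 AGU (Ser): third position 2-fold.
Codon 4 UUA (Leu): third position 2-fold.
Codon 5 AGU (Ser): third position 2-fold.
Codon 6 GGA (Gly): third position 4-fold.
Codon 7 AGC (Ser): third position 2-fold.
Four-fold degenerate third positions: 3.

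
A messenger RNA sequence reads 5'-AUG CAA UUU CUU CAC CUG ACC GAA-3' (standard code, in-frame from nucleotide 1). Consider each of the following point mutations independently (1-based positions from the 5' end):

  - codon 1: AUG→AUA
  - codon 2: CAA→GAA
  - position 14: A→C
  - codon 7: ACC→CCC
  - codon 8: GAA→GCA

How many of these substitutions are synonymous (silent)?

0

Codon 1: AUG (Met) → AUA (Ile) — missense.
Codon 2: CAA (Gln) → GAA (Glu) — missense.
Codon 5: CAC (His) → CCC (Pro) — missense.
Codon 7: ACC (Thr) → CCC (Pro) — missense.
Codon 8: GAA (Glu) → GCA (Ala) — missense.
Synonymous: 0 of 5.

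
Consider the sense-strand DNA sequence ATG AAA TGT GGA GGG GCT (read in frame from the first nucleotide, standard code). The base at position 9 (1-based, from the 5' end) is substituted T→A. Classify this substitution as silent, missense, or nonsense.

Position 9 falls in codon 3: TGT → Cys.
After the substitution the codon is TGA → Stop.
The new codon is a stop codon, so this is a nonsense mutation.

nonsense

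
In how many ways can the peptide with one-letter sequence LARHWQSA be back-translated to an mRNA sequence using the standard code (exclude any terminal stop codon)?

Leu: 6 codons.
Ala: 4 codons.
Arg: 6 codons.
His: 2 codons.
Trp: 1 codon.
Gln: 2 codons.
Ser: 6 codons.
Ala: 4 codons.
6 × 4 × 6 × 2 × 1 × 2 × 6 × 4 = 13824.

13824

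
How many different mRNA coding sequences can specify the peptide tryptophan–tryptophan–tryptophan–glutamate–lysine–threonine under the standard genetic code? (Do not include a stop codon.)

Trp: 1 codon.
Trp: 1 codon.
Trp: 1 codon.
Glu: 2 codons.
Lys: 2 codons.
Thr: 4 codons.
1 × 1 × 1 × 2 × 2 × 4 = 16.

16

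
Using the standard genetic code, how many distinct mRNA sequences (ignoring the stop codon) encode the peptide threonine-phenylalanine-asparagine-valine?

Thr: 4 codons.
Phe: 2 codons.
Asn: 2 codons.
Val: 4 codons.
4 × 2 × 2 × 4 = 64.

64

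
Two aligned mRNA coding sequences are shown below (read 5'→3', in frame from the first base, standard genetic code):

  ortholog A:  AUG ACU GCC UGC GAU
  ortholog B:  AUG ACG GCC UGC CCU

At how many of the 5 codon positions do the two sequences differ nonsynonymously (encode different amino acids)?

1

Codon 1: AUG Met / AUG Met — identical.
Codon 2: ACU Thr / ACG Thr — synonymous.
Codon 3: GCC Ala / GCC Ala — identical.
Codon 4: UGC Cys / UGC Cys — identical.
Codon 5: GAU Asp / CCU Pro — nonsynonymous.
Nonsynonymous differences: 1.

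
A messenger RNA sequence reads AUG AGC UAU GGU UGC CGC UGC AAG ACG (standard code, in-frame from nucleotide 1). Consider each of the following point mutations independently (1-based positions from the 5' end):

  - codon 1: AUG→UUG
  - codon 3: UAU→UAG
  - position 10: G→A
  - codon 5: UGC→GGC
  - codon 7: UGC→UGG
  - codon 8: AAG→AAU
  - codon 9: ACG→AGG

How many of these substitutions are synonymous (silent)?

0

Codon 1: AUG (Met) → UUG (Leu) — missense.
Codon 3: UAU (Tyr) → UAG (Stop) — nonsense.
Codon 4: GGU (Gly) → AGU (Ser) — missense.
Codon 5: UGC (Cys) → GGC (Gly) — missense.
Codon 7: UGC (Cys) → UGG (Trp) — missense.
Codon 8: AAG (Lys) → AAU (Asn) — missense.
Codon 9: ACG (Thr) → AGG (Arg) — missense.
Synonymous: 0 of 7.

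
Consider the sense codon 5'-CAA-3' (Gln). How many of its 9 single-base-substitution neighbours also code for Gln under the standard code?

Position 1: none → 0 synonymous.
Position 2: none → 0 synonymous.
Position 3: CAG → 1 synonymous.
Total: 0 + 0 + 1 = 1.

1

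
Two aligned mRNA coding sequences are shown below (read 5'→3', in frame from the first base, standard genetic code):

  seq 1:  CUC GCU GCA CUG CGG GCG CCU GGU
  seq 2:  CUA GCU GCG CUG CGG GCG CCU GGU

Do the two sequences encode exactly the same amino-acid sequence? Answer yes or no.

Codon 1: CUC Leu / CUA Leu — synonymous.
Codon 2: GCU Ala / GCU Ala — identical.
Codon 3: GCA Ala / GCG Ala — synonymous.
Codon 4: CUG Leu / CUG Leu — identical.
Codon 5: CGG Arg / CGG Arg — identical.
Codon 6: GCG Ala / GCG Ala — identical.
Codon 7: CCU Pro / CCU Pro — identical.
Codon 8: GGU Gly / GGU Gly — identical.
Nonsynonymous differences: 0 → same protein.

yes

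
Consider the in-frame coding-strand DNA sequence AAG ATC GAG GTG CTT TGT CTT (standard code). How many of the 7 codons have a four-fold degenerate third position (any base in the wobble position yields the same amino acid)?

Codon 1 AAG (Lys): third position 2-fold.
Codon 2 ATC (Ile): third position 3-fold.
Codon 3 GAG (Glu): third position 2-fold.
Codon 4 GTG (Val): third position 4-fold.
Codon 5 CTT (Leu): third position 4-fold.
Codon 6 TGT (Cys): third position 2-fold.
Codon 7 CTT (Leu): third position 4-fold.
Four-fold degenerate third positions: 3.

3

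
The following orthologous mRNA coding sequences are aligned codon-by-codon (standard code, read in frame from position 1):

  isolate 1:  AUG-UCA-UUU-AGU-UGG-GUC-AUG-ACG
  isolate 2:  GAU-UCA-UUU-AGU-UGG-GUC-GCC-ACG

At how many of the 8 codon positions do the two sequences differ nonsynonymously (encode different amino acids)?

2

Codon 1: AUG Met / GAU Asp — nonsynonymous.
Codon 2: UCA Ser / UCA Ser — identical.
Codon 3: UUU Phe / UUU Phe — identical.
Codon 4: AGU Ser / AGU Ser — identical.
Codon 5: UGG Trp / UGG Trp — identical.
Codon 6: GUC Val / GUC Val — identical.
Codon 7: AUG Met / GCC Ala — nonsynonymous.
Codon 8: ACG Thr / ACG Thr — identical.
Nonsynonymous differences: 2.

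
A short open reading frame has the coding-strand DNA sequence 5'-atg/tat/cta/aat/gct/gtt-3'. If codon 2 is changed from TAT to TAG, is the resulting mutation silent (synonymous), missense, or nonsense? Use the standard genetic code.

Position 6 falls in codon 2: TAT → Tyr.
After the substitution the codon is TAG → Stop.
The new codon is a stop codon, so this is a nonsense mutation.

nonsense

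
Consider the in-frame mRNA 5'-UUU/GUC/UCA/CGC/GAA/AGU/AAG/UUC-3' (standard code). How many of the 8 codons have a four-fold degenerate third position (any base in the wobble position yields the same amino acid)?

Codon 1 UUU (Phe): third position 2-fold.
Codon 2 GUC (Val): third position 4-fold.
Codon 3 UCA (Ser): third position 4-fold.
Codon 4 CGC (Arg): third position 4-fold.
Codon 5 GAA (Glu): third position 2-fold.
Codon 6 AGU (Ser): third position 2-fold.
Codon 7 AAG (Lys): third position 2-fold.
Codon 8 UUC (Phe): third position 2-fold.
Four-fold degenerate third positions: 3.

3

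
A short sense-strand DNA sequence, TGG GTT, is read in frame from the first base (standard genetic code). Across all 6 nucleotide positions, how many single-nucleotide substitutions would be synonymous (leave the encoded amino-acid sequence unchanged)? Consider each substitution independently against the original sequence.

Codon 1 (TGG, Trp): 0 synonymous substitutions.
Codon 2 (GTT, Val): 3 synonymous substitutions.
Total: 0 + 3 = 3.

3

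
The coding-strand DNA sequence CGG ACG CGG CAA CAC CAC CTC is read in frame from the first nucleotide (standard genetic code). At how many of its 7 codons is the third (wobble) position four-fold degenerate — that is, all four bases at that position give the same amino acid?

Codon 1 CGG (Arg): third position 4-fold.
Codon 2 ACG (Thr): third position 4-fold.
Codon 3 CGG (Arg): third position 4-fold.
Codon 4 CAA (Gln): third position 2-fold.
Codon 5 CAC (His): third position 2-fold.
Codon 6 CAC (His): third position 2-fold.
Codon 7 CTC (Leu): third position 4-fold.
Four-fold degenerate third positions: 4.

4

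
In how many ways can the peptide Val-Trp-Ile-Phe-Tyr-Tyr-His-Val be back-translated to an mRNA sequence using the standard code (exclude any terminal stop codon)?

768

Val: 4 codons.
Trp: 1 codon.
Ile: 3 codons.
Phe: 2 codons.
Tyr: 2 codons.
Tyr: 2 codons.
His: 2 codons.
Val: 4 codons.
4 × 1 × 3 × 2 × 2 × 2 × 2 × 4 = 768.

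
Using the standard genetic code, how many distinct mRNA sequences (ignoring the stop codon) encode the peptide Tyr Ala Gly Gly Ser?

Tyr: 2 codons.
Ala: 4 codons.
Gly: 4 codons.
Gly: 4 codons.
Ser: 6 codons.
2 × 4 × 4 × 4 × 6 = 768.

768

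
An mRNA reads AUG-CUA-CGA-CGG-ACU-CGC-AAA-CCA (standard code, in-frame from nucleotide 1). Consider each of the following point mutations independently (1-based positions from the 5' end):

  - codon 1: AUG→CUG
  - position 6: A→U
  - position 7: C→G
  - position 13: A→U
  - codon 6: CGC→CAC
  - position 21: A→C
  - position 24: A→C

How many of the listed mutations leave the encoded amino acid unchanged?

2

Codon 1: AUG (Met) → CUG (Leu) — missense.
Codon 2: CUA (Leu) → CUU (Leu) — synonymous.
Codon 3: CGA (Arg) → GGA (Gly) — missense.
Codon 5: ACU (Thr) → UCU (Ser) — missense.
Codon 6: CGC (Arg) → CAC (His) — missense.
Codon 7: AAA (Lys) → AAC (Asn) — missense.
Codon 8: CCA (Pro) → CCC (Pro) — synonymous.
Synonymous: 2 of 7.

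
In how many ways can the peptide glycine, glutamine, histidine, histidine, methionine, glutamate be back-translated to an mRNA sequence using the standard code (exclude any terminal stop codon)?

Gly: 4 codons.
Gln: 2 codons.
His: 2 codons.
His: 2 codons.
Met: 1 codon.
Glu: 2 codons.
4 × 2 × 2 × 2 × 1 × 2 = 64.

64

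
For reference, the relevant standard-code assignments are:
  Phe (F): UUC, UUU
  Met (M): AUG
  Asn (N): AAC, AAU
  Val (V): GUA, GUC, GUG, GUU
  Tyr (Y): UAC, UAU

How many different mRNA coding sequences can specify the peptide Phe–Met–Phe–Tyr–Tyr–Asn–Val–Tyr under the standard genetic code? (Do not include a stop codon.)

256

Phe: 2 codons.
Met: 1 codon.
Phe: 2 codons.
Tyr: 2 codons.
Tyr: 2 codons.
Asn: 2 codons.
Val: 4 codons.
Tyr: 2 codons.
2 × 1 × 2 × 2 × 2 × 2 × 4 × 2 = 256.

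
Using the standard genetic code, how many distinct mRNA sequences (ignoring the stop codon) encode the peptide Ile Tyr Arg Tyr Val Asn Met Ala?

Ile: 3 codons.
Tyr: 2 codons.
Arg: 6 codons.
Tyr: 2 codons.
Val: 4 codons.
Asn: 2 codons.
Met: 1 codon.
Ala: 4 codons.
3 × 2 × 6 × 2 × 4 × 2 × 1 × 4 = 2304.

2304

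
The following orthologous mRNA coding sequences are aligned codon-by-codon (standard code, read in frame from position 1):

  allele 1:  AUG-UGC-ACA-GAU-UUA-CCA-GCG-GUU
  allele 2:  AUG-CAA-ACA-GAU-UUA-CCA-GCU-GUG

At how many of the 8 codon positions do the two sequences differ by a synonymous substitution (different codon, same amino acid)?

Codon 1: AUG Met / AUG Met — identical.
Codon 2: UGC Cys / CAA Gln — nonsynonymous.
Codon 3: ACA Thr / ACA Thr — identical.
Codon 4: GAU Asp / GAU Asp — identical.
Codon 5: UUA Leu / UUA Leu — identical.
Codon 6: CCA Pro / CCA Pro — identical.
Codon 7: GCG Ala / GCU Ala — synonymous.
Codon 8: GUU Val / GUG Val — synonymous.
Synonymous differences: 2.

2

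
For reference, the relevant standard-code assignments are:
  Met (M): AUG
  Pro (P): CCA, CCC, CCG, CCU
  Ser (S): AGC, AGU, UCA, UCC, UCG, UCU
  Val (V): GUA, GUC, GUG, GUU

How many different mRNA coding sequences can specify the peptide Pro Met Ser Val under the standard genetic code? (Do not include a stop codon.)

Pro: 4 codons.
Met: 1 codon.
Ser: 6 codons.
Val: 4 codons.
4 × 1 × 6 × 4 = 96.

96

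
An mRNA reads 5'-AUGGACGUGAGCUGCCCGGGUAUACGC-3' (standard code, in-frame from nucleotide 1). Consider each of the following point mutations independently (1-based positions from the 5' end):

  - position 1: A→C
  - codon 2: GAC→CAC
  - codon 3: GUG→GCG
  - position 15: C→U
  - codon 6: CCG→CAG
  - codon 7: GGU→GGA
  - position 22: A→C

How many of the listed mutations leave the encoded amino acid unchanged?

2

Codon 1: AUG (Met) → CUG (Leu) — missense.
Codon 2: GAC (Asp) → CAC (His) — missense.
Codon 3: GUG (Val) → GCG (Ala) — missense.
Codon 5: UGC (Cys) → UGU (Cys) — synonymous.
Codon 6: CCG (Pro) → CAG (Gln) — missense.
Codon 7: GGU (Gly) → GGA (Gly) — synonymous.
Codon 8: AUA (Ile) → CUA (Leu) — missense.
Synonymous: 2 of 7.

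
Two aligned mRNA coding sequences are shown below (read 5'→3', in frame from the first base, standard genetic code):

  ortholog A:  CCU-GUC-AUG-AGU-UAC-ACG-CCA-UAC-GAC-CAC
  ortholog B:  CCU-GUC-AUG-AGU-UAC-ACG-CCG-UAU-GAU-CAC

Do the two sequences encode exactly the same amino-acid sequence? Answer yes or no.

Codon 1: CCU Pro / CCU Pro — identical.
Codon 2: GUC Val / GUC Val — identical.
Codon 3: AUG Met / AUG Met — identical.
Codon 4: AGU Ser / AGU Ser — identical.
Codon 5: UAC Tyr / UAC Tyr — identical.
Codon 6: ACG Thr / ACG Thr — identical.
Codon 7: CCA Pro / CCG Pro — synonymous.
Codon 8: UAC Tyr / UAU Tyr — synonymous.
Codon 9: GAC Asp / GAU Asp — synonymous.
Codon 10: CAC His / CAC His — identical.
Nonsynonymous differences: 0 → same protein.

yes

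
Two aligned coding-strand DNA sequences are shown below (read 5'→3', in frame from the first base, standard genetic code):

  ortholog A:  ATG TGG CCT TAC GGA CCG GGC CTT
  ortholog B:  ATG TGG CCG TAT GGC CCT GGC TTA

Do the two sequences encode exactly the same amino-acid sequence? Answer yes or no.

Codon 1: ATG Met / ATG Met — identical.
Codon 2: TGG Trp / TGG Trp — identical.
Codon 3: CCT Pro / CCG Pro — synonymous.
Codon 4: TAC Tyr / TAT Tyr — synonymous.
Codon 5: GGA Gly / GGC Gly — synonymous.
Codon 6: CCG Pro / CCT Pro — synonymous.
Codon 7: GGC Gly / GGC Gly — identical.
Codon 8: CTT Leu / TTA Leu — synonymous.
Nonsynonymous differences: 0 → same protein.

yes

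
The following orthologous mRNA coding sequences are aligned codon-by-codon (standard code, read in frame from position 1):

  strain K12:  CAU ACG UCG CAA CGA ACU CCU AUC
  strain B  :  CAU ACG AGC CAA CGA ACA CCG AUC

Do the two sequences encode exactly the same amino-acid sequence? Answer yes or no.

yes

Codon 1: CAU His / CAU His — identical.
Codon 2: ACG Thr / ACG Thr — identical.
Codon 3: UCG Ser / AGC Ser — synonymous.
Codon 4: CAA Gln / CAA Gln — identical.
Codon 5: CGA Arg / CGA Arg — identical.
Codon 6: ACU Thr / ACA Thr — synonymous.
Codon 7: CCU Pro / CCG Pro — synonymous.
Codon 8: AUC Ile / AUC Ile — identical.
Nonsynonymous differences: 0 → same protein.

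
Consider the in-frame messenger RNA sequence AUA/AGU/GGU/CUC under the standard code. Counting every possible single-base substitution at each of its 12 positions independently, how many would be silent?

Codon 1 (AUA, Ile): 2 synonymous substitutions.
Codon 2 (AGU, Ser): 1 synonymous substitution.
Codon 3 (GGU, Gly): 3 synonymous substitutions.
Codon 4 (CUC, Leu): 3 synonymous substitutions.
Total: 2 + 1 + 3 + 3 = 9.

9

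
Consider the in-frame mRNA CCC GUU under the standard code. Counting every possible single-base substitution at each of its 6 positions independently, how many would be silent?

6

Codon 1 (CCC, Pro): 3 synonymous substitutions.
Codon 2 (GUU, Val): 3 synonymous substitutions.
Total: 3 + 3 = 6.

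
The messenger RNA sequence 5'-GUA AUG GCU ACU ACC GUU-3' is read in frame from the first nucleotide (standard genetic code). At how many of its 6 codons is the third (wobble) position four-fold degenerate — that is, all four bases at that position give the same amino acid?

Codon 1 GUA (Val): third position 4-fold.
Codon 2 AUG (Met): third position 1-fold.
Codon 3 GCU (Ala): third position 4-fold.
Codon 4 ACU (Thr): third position 4-fold.
Codon 5 ACC (Thr): third position 4-fold.
Codon 6 GUU (Val): third position 4-fold.
Four-fold degenerate third positions: 5.

5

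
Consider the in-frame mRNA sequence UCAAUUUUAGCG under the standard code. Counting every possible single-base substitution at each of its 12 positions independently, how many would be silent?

10

Codon 1 (UCA, Ser): 3 synonymous substitutions.
Codon 2 (AUU, Ile): 2 synonymous substitutions.
Codon 3 (UUA, Leu): 2 synonymous substitutions.
Codon 4 (GCG, Ala): 3 synonymous substitutions.
Total: 3 + 2 + 2 + 3 = 10.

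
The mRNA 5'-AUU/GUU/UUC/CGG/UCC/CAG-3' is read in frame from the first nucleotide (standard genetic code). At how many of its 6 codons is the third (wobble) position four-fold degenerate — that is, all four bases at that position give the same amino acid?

3

Codon 1 AUU (Ile): third position 3-fold.
Codon 2 GUU (Val): third position 4-fold.
Codon 3 UUC (Phe): third position 2-fold.
Codon 4 CGG (Arg): third position 4-fold.
Codon 5 UCC (Ser): third position 4-fold.
Codon 6 CAG (Gln): third position 2-fold.
Four-fold degenerate third positions: 3.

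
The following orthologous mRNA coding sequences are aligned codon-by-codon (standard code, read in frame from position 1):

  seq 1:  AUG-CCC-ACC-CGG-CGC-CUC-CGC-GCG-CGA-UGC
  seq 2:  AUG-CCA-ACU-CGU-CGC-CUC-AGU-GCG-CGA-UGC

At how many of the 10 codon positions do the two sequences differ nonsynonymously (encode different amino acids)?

Codon 1: AUG Met / AUG Met — identical.
Codon 2: CCC Pro / CCA Pro — synonymous.
Codon 3: ACC Thr / ACU Thr — synonymous.
Codon 4: CGG Arg / CGU Arg — synonymous.
Codon 5: CGC Arg / CGC Arg — identical.
Codon 6: CUC Leu / CUC Leu — identical.
Codon 7: CGC Arg / AGU Ser — nonsynonymous.
Codon 8: GCG Ala / GCG Ala — identical.
Codon 9: CGA Arg / CGA Arg — identical.
Codon 10: UGC Cys / UGC Cys — identical.
Nonsynonymous differences: 1.

1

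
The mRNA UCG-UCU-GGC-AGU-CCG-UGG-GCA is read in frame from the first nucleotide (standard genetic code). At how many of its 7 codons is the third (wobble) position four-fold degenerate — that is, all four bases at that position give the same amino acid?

5

Codon 1 UCG (Ser): third position 4-fold.
Codon 2 UCU (Ser): third position 4-fold.
Codon 3 GGC (Gly): third position 4-fold.
Codon 4 AGU (Ser): third position 2-fold.
Codon 5 CCG (Pro): third position 4-fold.
Codon 6 UGG (Trp): third position 1-fold.
Codon 7 GCA (Ala): third position 4-fold.
Four-fold degenerate third positions: 5.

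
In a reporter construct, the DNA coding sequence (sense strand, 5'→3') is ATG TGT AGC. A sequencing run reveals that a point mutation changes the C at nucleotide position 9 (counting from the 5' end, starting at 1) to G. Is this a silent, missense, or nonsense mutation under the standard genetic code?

Position 9 falls in codon 3: AGC → Ser.
After the substitution the codon is AGG → Arg.
Ser ≠ Arg, so this is a missense mutation.

missense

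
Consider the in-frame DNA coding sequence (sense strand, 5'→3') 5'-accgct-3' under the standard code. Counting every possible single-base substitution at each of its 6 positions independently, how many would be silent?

6

Codon 1 (ACC, Thr): 3 synonymous substitutions.
Codon 2 (GCT, Ala): 3 synonymous substitutions.
Total: 3 + 3 = 6.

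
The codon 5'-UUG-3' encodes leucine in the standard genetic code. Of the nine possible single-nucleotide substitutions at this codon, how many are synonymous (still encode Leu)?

2

Position 1: CUG → 1 synonymous.
Position 2: none → 0 synonymous.
Position 3: UUA → 1 synonymous.
Total: 1 + 0 + 1 = 2.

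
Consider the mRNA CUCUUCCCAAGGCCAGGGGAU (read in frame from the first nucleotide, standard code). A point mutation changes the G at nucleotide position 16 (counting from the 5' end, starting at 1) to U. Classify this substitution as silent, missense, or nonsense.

Position 16 falls in codon 6: GGG → Gly.
After the substitution the codon is UGG → Trp.
Gly ≠ Trp, so this is a missense mutation.

missense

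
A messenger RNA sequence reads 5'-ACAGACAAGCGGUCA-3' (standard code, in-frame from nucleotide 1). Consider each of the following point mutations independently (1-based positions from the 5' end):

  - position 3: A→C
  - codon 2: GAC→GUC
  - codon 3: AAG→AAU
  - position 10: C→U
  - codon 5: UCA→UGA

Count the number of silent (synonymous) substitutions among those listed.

1

Codon 1: ACA (Thr) → ACC (Thr) — synonymous.
Codon 2: GAC (Asp) → GUC (Val) — missense.
Codon 3: AAG (Lys) → AAU (Asn) — missense.
Codon 4: CGG (Arg) → UGG (Trp) — missense.
Codon 5: UCA (Ser) → UGA (Stop) — nonsense.
Synonymous: 1 of 5.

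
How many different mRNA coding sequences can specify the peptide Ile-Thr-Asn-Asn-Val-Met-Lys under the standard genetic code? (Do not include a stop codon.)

384

Ile: 3 codons.
Thr: 4 codons.
Asn: 2 codons.
Asn: 2 codons.
Val: 4 codons.
Met: 1 codon.
Lys: 2 codons.
3 × 4 × 2 × 2 × 4 × 1 × 2 = 384.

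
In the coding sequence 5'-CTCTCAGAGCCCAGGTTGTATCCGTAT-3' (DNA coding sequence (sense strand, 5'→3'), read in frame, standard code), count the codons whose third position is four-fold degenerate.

4

Codon 1 CTC (Leu): third position 4-fold.
Codon 2 TCA (Ser): third position 4-fold.
Codon 3 GAG (Glu): third position 2-fold.
Codon 4 CCC (Pro): third position 4-fold.
Codon 5 AGG (Arg): third position 2-fold.
Codon 6 TTG (Leu): third position 2-fold.
Codon 7 TAT (Tyr): third position 2-fold.
Codon 8 CCG (Pro): third position 4-fold.
Codon 9 TAT (Tyr): third position 2-fold.
Four-fold degenerate third positions: 4.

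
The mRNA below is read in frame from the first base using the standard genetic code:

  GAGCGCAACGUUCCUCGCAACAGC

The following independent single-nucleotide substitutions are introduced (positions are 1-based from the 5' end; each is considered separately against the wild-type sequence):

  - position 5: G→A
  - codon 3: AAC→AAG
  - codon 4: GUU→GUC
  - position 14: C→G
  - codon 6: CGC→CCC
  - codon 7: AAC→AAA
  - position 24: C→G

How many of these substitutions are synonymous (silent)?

1

Codon 2: CGC (Arg) → CAC (His) — missense.
Codon 3: AAC (Asn) → AAG (Lys) — missense.
Codon 4: GUU (Val) → GUC (Val) — synonymous.
Codon 5: CCU (Pro) → CGU (Arg) — missense.
Codon 6: CGC (Arg) → CCC (Pro) — missense.
Codon 7: AAC (Asn) → AAA (Lys) — missense.
Codon 8: AGC (Ser) → AGG (Arg) — missense.
Synonymous: 1 of 7.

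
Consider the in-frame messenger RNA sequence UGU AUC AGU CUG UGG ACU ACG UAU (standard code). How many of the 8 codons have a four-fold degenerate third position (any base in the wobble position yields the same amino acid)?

Codon 1 UGU (Cys): third position 2-fold.
Codon 2 AUC (Ile): third position 3-fold.
Codon 3 AGU (Ser): third position 2-fold.
Codon 4 CUG (Leu): third position 4-fold.
Codon 5 UGG (Trp): third position 1-fold.
Codon 6 ACU (Thr): third position 4-fold.
Codon 7 ACG (Thr): third position 4-fold.
Codon 8 UAU (Tyr): third position 2-fold.
Four-fold degenerate third positions: 3.

3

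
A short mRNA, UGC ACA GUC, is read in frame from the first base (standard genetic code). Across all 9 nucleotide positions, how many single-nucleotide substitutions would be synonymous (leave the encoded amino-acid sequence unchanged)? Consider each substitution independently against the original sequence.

Codon 1 (UGC, Cys): 1 synonymous substitution.
Codon 2 (ACA, Thr): 3 synonymous substitutions.
Codon 3 (GUC, Val): 3 synonymous substitutions.
Total: 1 + 3 + 3 = 7.

7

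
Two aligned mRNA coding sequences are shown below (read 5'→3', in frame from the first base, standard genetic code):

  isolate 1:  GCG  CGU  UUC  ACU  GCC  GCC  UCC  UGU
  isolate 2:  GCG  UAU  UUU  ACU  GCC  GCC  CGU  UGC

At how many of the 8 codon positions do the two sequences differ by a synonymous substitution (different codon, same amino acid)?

2

Codon 1: GCG Ala / GCG Ala — identical.
Codon 2: CGU Arg / UAU Tyr — nonsynonymous.
Codon 3: UUC Phe / UUU Phe — synonymous.
Codon 4: ACU Thr / ACU Thr — identical.
Codon 5: GCC Ala / GCC Ala — identical.
Codon 6: GCC Ala / GCC Ala — identical.
Codon 7: UCC Ser / CGU Arg — nonsynonymous.
Codon 8: UGU Cys / UGC Cys — synonymous.
Synonymous differences: 2.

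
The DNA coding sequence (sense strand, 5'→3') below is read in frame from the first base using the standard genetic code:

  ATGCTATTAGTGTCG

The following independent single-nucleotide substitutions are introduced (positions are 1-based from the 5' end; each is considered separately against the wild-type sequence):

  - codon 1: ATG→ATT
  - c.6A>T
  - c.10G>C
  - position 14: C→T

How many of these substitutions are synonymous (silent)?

1

Codon 1: ATG (Met) → ATT (Ile) — missense.
Codon 2: CTA (Leu) → CTT (Leu) — synonymous.
Codon 4: GTG (Val) → CTG (Leu) — missense.
Codon 5: TCG (Ser) → TTG (Leu) — missense.
Synonymous: 1 of 4.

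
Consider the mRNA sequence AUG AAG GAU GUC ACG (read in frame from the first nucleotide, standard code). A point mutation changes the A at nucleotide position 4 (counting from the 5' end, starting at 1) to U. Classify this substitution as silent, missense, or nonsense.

nonsense

Position 4 falls in codon 2: AAG → Lys.
After the substitution the codon is UAG → Stop.
The new codon is a stop codon, so this is a nonsense mutation.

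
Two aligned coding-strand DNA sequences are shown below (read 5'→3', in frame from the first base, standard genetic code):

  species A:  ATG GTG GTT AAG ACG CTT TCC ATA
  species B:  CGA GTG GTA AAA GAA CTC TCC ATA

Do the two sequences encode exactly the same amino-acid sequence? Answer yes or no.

Codon 1: ATG Met / CGA Arg — nonsynonymous.
Codon 2: GTG Val / GTG Val — identical.
Codon 3: GTT Val / GTA Val — synonymous.
Codon 4: AAG Lys / AAA Lys — synonymous.
Codon 5: ACG Thr / GAA Glu — nonsynonymous.
Codon 6: CTT Leu / CTC Leu — synonymous.
Codon 7: TCC Ser / TCC Ser — identical.
Codon 8: ATA Ile / ATA Ile — identical.
Nonsynonymous differences: 2 → different protein.

no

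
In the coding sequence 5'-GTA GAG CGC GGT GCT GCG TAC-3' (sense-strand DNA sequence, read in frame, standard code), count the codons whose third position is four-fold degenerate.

Codon 1 GTA (Val): third position 4-fold.
Codon 2 GAG (Glu): third position 2-fold.
Codon 3 CGC (Arg): third position 4-fold.
Codon 4 GGT (Gly): third position 4-fold.
Codon 5 GCT (Ala): third position 4-fold.
Codon 6 GCG (Ala): third position 4-fold.
Codon 7 TAC (Tyr): third position 2-fold.
Four-fold degenerate third positions: 5.

5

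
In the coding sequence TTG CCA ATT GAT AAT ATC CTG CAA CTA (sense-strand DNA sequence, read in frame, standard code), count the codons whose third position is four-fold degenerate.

3

Codon 1 TTG (Leu): third position 2-fold.
Codon 2 CCA (Pro): third position 4-fold.
Codon 3 ATT (Ile): third position 3-fold.
Codon 4 GAT (Asp): third position 2-fold.
Codon 5 AAT (Asn): third position 2-fold.
Codon 6 ATC (Ile): third position 3-fold.
Codon 7 CTG (Leu): third position 4-fold.
Codon 8 CAA (Gln): third position 2-fold.
Codon 9 CTA (Leu): third position 4-fold.
Four-fold degenerate third positions: 3.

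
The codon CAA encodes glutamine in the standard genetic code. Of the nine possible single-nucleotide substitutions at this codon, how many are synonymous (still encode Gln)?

1

Position 1: none → 0 synonymous.
Position 2: none → 0 synonymous.
Position 3: CAG → 1 synonymous.
Total: 0 + 0 + 1 = 1.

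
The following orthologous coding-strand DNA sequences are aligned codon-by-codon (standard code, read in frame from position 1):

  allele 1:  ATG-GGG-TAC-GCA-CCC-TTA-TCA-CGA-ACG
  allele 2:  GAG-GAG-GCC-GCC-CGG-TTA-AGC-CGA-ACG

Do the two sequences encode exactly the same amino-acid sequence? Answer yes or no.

Codon 1: ATG Met / GAG Glu — nonsynonymous.
Codon 2: GGG Gly / GAG Glu — nonsynonymous.
Codon 3: TAC Tyr / GCC Ala — nonsynonymous.
Codon 4: GCA Ala / GCC Ala — synonymous.
Codon 5: CCC Pro / CGG Arg — nonsynonymous.
Codon 6: TTA Leu / TTA Leu — identical.
Codon 7: TCA Ser / AGC Ser — synonymous.
Codon 8: CGA Arg / CGA Arg — identical.
Codon 9: ACG Thr / ACG Thr — identical.
Nonsynonymous differences: 4 → different protein.

no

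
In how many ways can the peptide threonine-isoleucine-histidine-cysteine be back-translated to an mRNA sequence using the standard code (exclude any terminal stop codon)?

48

Thr: 4 codons.
Ile: 3 codons.
His: 2 codons.
Cys: 2 codons.
4 × 3 × 2 × 2 = 48.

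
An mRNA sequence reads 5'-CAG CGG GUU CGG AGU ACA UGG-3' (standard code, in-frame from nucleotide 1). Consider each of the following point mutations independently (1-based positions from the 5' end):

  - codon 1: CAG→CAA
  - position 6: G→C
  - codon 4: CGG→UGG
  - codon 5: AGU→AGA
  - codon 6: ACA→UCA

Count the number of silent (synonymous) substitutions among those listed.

2

Codon 1: CAG (Gln) → CAA (Gln) — synonymous.
Codon 2: CGG (Arg) → CGC (Arg) — synonymous.
Codon 4: CGG (Arg) → UGG (Trp) — missense.
Codon 5: AGU (Ser) → AGA (Arg) — missense.
Codon 6: ACA (Thr) → UCA (Ser) — missense.
Synonymous: 2 of 5.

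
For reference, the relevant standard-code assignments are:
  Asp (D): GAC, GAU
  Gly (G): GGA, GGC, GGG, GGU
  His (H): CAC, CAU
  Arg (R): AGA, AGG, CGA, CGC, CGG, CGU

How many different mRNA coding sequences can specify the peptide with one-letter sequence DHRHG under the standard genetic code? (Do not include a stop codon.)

192

Asp: 2 codons.
His: 2 codons.
Arg: 6 codons.
His: 2 codons.
Gly: 4 codons.
2 × 2 × 6 × 2 × 4 = 192.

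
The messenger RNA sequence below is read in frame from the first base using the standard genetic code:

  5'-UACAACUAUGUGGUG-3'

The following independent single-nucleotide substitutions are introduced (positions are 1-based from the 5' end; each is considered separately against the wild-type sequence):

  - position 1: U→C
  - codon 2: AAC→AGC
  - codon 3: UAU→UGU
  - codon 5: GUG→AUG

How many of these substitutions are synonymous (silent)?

Codon 1: UAC (Tyr) → CAC (His) — missense.
Codon 2: AAC (Asn) → AGC (Ser) — missense.
Codon 3: UAU (Tyr) → UGU (Cys) — missense.
Codon 5: GUG (Val) → AUG (Met) — missense.
Synonymous: 0 of 4.

0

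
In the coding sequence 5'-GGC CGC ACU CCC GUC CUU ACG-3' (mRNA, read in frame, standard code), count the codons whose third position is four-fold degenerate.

7

Codon 1 GGC (Gly): third position 4-fold.
Codon 2 CGC (Arg): third position 4-fold.
Codon 3 ACU (Thr): third position 4-fold.
Codon 4 CCC (Pro): third position 4-fold.
Codon 5 GUC (Val): third position 4-fold.
Codon 6 CUU (Leu): third position 4-fold.
Codon 7 ACG (Thr): third position 4-fold.
Four-fold degenerate third positions: 7.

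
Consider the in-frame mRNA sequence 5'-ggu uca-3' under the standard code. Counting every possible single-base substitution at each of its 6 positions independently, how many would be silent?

Codon 1 (GGU, Gly): 3 synonymous substitutions.
Codon 2 (UCA, Ser): 3 synonymous substitutions.
Total: 3 + 3 = 6.

6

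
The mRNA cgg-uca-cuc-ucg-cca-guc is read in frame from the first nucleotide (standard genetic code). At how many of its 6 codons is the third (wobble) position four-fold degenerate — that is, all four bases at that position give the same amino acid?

6

Codon 1 CGG (Arg): third position 4-fold.
Codon 2 UCA (Ser): third position 4-fold.
Codon 3 CUC (Leu): third position 4-fold.
Codon 4 UCG (Ser): third position 4-fold.
Codon 5 CCA (Pro): third position 4-fold.
Codon 6 GUC (Val): third position 4-fold.
Four-fold degenerate third positions: 6.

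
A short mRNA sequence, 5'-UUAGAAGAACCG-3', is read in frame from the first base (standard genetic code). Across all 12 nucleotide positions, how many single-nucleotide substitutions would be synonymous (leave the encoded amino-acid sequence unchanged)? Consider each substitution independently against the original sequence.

7

Codon 1 (UUA, Leu): 2 synonymous substitutions.
Codon 2 (GAA, Glu): 1 synonymous substitution.
Codon 3 (GAA, Glu): 1 synonymous substitution.
Codon 4 (CCG, Pro): 3 synonymous substitutions.
Total: 2 + 1 + 1 + 3 = 7.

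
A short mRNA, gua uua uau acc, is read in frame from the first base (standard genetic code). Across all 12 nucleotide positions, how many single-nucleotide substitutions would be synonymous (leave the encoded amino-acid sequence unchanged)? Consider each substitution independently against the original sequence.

Codon 1 (GUA, Val): 3 synonymous substitutions.
Codon 2 (UUA, Leu): 2 synonymous substitutions.
Codon 3 (UAU, Tyr): 1 synonymous substitution.
Codon 4 (ACC, Thr): 3 synonymous substitutions.
Total: 3 + 2 + 1 + 3 = 9.

9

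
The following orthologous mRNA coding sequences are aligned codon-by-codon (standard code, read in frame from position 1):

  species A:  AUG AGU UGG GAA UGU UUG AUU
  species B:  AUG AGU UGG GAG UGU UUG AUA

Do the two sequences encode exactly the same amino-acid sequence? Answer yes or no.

Codon 1: AUG Met / AUG Met — identical.
Codon 2: AGU Ser / AGU Ser — identical.
Codon 3: UGG Trp / UGG Trp — identical.
Codon 4: GAA Glu / GAG Glu — synonymous.
Codon 5: UGU Cys / UGU Cys — identical.
Codon 6: UUG Leu / UUG Leu — identical.
Codon 7: AUU Ile / AUA Ile — synonymous.
Nonsynonymous differences: 0 → same protein.

yes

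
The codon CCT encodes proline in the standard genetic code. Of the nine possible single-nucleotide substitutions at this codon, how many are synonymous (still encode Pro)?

Position 1: none → 0 synonymous.
Position 2: none → 0 synonymous.
Position 3: CCC, CCA, CCG → 3 synonymous.
Total: 0 + 0 + 3 = 3.

3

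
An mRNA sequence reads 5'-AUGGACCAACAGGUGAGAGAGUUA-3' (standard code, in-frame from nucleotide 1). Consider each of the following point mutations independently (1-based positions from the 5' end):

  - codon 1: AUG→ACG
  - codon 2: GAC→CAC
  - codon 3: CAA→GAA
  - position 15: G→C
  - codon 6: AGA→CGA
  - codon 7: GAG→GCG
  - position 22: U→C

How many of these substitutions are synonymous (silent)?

Codon 1: AUG (Met) → ACG (Thr) — missense.
Codon 2: GAC (Asp) → CAC (His) — missense.
Codon 3: CAA (Gln) → GAA (Glu) — missense.
Codon 5: GUG (Val) → GUC (Val) — synonymous.
Codon 6: AGA (Arg) → CGA (Arg) — synonymous.
Codon 7: GAG (Glu) → GCG (Ala) — missense.
Codon 8: UUA (Leu) → CUA (Leu) — synonymous.
Synonymous: 3 of 7.

3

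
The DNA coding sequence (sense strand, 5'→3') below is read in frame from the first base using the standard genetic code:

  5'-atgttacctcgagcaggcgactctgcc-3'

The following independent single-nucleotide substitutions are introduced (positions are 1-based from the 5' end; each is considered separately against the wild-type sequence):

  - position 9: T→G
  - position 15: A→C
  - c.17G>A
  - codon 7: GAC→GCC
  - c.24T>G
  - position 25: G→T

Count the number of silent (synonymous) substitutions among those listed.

Codon 3: CCT (Pro) → CCG (Pro) — synonymous.
Codon 5: GCA (Ala) → GCC (Ala) — synonymous.
Codon 6: GGC (Gly) → GAC (Asp) — missense.
Codon 7: GAC (Asp) → GCC (Ala) — missense.
Codon 8: TCT (Ser) → TCG (Ser) — synonymous.
Codon 9: GCC (Ala) → TCC (Ser) — missense.
Synonymous: 3 of 6.

3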